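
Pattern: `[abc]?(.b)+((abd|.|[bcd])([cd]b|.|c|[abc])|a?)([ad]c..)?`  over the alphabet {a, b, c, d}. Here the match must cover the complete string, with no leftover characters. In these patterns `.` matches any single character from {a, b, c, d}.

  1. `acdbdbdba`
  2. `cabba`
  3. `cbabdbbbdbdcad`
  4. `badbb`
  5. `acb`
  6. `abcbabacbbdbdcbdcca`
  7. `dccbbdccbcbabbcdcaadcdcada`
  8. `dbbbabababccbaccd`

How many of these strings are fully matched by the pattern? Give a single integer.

4

1. `acdbdbdba` → no match
2. `cabba` → match
3 → match
4. `badbb` → no match
5. `acb` → match
6 → no match
7 → no match
8 → match
Total matched: 4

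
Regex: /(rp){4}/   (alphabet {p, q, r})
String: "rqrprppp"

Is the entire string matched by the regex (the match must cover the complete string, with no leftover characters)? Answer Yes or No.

No

Every match must start with "rp", but "rqrprppp" does not.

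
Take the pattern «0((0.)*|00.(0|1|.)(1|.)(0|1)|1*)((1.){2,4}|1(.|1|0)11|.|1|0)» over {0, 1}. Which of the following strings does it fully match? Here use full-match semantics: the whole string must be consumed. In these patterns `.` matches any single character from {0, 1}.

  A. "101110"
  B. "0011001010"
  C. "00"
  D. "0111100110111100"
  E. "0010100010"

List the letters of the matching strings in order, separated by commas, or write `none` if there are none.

A → no match — must start with "0"
B → no match
C → match
D → no match
E → match

C, E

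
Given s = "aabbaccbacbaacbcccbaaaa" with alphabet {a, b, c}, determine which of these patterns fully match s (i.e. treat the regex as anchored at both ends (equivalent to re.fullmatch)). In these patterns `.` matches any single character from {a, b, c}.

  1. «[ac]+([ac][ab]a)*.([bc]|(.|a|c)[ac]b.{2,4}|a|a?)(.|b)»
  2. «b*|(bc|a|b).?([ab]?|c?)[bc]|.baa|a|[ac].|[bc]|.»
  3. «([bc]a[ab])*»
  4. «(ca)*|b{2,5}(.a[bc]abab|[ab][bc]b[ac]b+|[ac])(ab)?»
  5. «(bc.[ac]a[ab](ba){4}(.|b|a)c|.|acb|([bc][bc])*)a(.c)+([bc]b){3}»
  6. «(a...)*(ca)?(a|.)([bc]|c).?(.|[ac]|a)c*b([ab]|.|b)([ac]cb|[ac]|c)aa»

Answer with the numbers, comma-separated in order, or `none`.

1 → no match
2 → no match
3 → no match
4 → no match
5 → no match — must end with "b"
6 → match

6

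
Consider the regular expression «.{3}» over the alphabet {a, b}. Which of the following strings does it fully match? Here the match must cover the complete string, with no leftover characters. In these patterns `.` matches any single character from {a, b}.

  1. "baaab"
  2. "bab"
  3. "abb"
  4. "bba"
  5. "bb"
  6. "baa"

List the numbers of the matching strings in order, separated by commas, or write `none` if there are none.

2, 3, 4, 6

1 → no match
2 → match
3 → match
4 → match
5 → no match
6 → match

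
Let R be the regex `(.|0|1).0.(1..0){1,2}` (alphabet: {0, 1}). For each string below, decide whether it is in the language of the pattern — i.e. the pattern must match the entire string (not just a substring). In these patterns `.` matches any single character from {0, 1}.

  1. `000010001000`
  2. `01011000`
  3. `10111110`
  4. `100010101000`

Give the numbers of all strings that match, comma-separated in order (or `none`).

1, 2, 4

1 → match
2 → match
3 → no match
4 → match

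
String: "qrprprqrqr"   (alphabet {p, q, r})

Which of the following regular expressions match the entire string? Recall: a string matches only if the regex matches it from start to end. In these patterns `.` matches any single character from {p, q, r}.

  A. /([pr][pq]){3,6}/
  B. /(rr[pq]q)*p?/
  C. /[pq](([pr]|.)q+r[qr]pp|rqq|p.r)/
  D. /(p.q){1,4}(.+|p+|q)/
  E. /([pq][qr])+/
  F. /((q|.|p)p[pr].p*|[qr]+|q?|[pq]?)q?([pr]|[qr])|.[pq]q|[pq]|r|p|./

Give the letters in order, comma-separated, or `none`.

A → no match
B → no match
C → no match
D → no match — must start with "p"
E → match
F → no match

E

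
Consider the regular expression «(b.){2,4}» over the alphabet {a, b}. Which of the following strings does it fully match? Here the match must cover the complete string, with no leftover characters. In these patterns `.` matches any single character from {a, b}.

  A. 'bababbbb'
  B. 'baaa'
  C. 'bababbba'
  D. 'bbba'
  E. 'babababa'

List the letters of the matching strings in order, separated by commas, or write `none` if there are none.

A, C, D, E

A → match
B → no match
C → match
D → match
E → match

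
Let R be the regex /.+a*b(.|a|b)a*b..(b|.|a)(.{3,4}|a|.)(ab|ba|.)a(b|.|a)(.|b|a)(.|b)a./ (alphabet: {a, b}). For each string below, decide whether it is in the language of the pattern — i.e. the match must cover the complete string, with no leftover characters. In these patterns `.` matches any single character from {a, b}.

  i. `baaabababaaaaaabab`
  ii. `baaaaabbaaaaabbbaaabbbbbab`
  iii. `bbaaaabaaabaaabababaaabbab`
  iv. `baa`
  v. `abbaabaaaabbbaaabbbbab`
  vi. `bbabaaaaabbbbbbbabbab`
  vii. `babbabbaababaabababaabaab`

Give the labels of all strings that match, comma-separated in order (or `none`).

i, iii, vii

i → match
ii → no match
iii → match
iv → no match
v → no match
vi → no match
vii → match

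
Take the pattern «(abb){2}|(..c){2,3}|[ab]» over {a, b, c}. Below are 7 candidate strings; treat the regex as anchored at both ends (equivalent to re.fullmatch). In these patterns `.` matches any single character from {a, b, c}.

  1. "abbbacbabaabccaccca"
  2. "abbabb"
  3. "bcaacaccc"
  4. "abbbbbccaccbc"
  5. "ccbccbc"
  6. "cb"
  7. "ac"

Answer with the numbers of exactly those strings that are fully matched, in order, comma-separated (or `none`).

1 → no match
2 → match
3 → no match
4 → no match
5 → no match
6 → no match
7 → no match

2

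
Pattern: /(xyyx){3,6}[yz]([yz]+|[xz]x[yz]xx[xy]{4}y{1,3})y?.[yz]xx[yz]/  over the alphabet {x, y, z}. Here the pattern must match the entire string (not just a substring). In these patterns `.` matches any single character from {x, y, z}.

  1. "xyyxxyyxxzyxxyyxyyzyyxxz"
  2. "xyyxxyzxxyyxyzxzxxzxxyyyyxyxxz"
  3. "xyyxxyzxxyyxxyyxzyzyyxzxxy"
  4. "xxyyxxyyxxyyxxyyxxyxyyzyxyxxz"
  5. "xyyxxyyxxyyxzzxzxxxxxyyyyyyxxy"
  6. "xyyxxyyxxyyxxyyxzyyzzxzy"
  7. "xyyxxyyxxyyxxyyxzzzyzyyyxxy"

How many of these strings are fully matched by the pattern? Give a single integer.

1 → no match
2 → no match
3 → no match
4 → no match — must start with "xyyx"
5 → match
6 → no match
7 → match
Total matched: 2

2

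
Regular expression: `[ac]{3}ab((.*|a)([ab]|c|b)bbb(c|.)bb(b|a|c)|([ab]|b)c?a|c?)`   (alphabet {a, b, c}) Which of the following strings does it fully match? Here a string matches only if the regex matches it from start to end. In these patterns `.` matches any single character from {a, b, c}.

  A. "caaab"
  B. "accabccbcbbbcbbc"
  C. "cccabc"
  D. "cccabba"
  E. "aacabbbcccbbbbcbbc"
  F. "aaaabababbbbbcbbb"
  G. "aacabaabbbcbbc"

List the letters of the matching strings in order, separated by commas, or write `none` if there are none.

A, B, C, D, E, F, G

A. "caaab" → match
B → match
C. "cccabc" → match
D. "cccabba" → match
E → match
F → match
G → match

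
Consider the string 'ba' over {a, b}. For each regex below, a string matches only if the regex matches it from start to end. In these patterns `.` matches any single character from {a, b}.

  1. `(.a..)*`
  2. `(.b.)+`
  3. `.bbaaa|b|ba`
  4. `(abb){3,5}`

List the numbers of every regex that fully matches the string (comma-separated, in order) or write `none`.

1 → no match
2 → no match
3 → match
4 → no match — must start with 'abb'

3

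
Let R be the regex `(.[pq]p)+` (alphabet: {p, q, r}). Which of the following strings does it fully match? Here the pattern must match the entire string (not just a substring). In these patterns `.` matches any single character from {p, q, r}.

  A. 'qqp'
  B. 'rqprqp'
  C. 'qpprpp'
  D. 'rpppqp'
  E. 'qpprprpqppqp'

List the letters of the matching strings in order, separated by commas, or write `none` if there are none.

A, B, C, D

A. 'qqp' → match
B. 'rqprqp' → match
C. 'qpprpp' → match
D. 'rpppqp' → match
E. 'qpprprpqppqp' → no match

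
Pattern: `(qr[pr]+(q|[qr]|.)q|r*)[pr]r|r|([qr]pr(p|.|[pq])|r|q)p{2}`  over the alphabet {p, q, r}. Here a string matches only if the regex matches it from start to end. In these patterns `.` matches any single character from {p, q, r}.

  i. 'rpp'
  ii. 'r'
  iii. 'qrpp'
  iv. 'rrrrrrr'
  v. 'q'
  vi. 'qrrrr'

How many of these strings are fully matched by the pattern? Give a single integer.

i → match
ii → match
iii → no match
iv → match
v → no match
vi → no match
Total matched: 3

3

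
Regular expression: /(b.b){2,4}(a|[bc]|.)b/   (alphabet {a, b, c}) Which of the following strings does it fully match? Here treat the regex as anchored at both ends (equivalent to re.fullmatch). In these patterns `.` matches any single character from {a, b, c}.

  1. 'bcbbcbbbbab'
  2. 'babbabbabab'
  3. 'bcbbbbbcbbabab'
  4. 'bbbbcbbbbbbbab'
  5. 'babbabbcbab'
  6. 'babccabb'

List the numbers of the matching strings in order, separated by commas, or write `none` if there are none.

1. 'bcbbcbbbbab' → match
2. 'babbabbabab' → match
3 → match
4 → match
5. 'babbabbcbab' → match
6. 'babccabb' → no match

1, 2, 3, 4, 5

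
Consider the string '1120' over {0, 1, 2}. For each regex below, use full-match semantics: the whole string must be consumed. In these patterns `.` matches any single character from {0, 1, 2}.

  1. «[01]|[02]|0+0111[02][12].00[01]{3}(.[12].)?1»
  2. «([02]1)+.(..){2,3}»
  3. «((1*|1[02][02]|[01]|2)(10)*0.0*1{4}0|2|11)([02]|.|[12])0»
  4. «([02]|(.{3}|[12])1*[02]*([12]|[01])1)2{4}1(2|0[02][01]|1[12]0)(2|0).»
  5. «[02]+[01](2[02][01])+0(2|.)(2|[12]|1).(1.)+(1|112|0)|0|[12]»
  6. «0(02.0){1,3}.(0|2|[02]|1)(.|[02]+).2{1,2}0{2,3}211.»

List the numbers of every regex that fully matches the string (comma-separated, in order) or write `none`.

3

1 → no match
2 → no match
3 → match
4 → no match
5 → no match
6 → no match — must start with '002'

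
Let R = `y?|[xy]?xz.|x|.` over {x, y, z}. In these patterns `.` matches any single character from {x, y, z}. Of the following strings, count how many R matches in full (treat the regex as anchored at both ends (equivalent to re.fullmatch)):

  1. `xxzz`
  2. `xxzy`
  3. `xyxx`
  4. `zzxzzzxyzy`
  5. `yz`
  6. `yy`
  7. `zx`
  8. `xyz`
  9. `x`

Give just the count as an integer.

3

1. `xxzz` → match
2. `xxzy` → match
3. `xyxx` → no match
4. `zzxzzzxyzy` → no match
5. `yz` → no match
6. `yy` → no match
7. `zx` → no match
8. `xyz` → no match
9. `x` → match
Total matched: 3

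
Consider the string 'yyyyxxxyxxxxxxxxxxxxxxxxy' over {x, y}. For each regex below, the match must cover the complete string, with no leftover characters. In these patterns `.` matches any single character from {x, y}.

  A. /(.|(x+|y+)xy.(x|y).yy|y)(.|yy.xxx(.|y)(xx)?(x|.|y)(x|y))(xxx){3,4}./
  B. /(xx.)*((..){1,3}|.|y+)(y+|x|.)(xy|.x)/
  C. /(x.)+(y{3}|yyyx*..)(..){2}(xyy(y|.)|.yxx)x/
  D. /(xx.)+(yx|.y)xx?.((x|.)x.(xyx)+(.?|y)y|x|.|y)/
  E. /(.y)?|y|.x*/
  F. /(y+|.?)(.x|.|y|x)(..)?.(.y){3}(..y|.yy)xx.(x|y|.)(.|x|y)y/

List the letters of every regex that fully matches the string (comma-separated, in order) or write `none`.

A

A → match
B → no match
C → no match — must start with 'x'
D → no match — must start with 'xx'
E → no match
F → no match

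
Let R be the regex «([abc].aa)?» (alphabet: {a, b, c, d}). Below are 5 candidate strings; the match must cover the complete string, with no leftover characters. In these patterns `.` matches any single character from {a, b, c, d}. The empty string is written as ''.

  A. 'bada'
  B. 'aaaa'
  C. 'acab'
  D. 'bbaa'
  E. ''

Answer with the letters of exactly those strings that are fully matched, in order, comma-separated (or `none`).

A. 'bada' → no match
B. 'aaaa' → match
C. 'acab' → no match
D. 'bbaa' → match
E. '' → match

B, D, E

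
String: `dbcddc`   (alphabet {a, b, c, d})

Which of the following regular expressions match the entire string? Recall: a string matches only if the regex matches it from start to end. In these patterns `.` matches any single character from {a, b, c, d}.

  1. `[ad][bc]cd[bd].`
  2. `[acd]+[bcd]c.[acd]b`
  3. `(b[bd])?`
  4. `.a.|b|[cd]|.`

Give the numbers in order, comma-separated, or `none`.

1

1 → match
2 → no match — must end with `b`
3 → no match
4 → no match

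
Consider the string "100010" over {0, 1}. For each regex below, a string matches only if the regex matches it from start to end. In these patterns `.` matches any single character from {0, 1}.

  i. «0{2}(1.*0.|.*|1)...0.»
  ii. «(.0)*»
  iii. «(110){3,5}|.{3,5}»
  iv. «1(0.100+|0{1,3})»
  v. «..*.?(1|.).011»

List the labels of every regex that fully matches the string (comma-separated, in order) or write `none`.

i → no match — must start with "0"
ii → match
iii → no match
iv → no match
v → no match — must end with "011"

ii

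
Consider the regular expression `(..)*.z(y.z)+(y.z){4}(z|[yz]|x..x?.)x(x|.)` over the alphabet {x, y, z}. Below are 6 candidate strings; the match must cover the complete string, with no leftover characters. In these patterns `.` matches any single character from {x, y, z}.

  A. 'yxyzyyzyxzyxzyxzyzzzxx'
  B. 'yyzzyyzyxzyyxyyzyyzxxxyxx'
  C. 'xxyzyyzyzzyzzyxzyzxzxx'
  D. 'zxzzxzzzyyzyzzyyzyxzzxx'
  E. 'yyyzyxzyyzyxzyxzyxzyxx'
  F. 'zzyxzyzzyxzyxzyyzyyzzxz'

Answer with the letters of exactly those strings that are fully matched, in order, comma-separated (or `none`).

A → match
B → no match
C → no match
D → no match
E → match
F → match

A, E, F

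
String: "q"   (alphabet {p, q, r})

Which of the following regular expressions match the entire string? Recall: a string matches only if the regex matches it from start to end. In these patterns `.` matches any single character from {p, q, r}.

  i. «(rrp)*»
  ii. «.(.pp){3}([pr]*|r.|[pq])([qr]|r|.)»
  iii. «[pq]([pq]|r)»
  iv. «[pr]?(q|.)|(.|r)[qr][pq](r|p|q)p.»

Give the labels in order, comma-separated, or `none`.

i → no match
ii → no match
iii → no match
iv → match

iv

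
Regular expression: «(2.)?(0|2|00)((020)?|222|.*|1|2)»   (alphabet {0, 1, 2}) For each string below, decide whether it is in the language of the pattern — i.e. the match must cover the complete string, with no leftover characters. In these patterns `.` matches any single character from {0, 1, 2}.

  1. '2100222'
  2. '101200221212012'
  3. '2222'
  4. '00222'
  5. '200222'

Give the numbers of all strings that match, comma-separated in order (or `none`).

1 → match
2 → no match
3 → match
4 → match
5 → match

1, 3, 4, 5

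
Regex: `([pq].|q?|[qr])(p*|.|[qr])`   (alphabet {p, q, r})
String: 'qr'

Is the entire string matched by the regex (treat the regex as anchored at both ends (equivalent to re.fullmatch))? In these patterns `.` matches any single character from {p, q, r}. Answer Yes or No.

Yes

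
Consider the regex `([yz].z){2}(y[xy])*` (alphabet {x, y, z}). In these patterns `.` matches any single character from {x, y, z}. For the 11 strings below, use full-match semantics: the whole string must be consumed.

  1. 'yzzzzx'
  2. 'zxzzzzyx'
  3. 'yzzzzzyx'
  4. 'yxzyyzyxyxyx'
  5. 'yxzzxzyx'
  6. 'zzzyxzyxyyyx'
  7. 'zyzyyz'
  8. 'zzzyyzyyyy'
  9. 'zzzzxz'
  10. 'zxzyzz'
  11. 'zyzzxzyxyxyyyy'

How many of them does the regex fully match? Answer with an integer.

1 → no match
2 → match
3 → match
4 → match
5 → match
6 → match
7 → match
8 → match
9 → match
10 → match
11 → match
Total matched: 10

10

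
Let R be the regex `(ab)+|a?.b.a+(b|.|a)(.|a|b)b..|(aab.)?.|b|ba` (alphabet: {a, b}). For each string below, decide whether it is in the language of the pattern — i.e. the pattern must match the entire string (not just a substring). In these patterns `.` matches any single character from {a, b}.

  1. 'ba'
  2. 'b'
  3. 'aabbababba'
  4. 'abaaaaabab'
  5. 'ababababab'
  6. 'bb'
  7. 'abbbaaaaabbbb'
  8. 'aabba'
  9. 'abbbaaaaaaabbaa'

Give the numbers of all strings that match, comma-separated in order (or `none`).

1, 2, 3, 4, 5, 7, 8, 9

1 → match
2 → match
3 → match
4 → match
5 → match
6 → no match
7 → match
8 → match
9 → match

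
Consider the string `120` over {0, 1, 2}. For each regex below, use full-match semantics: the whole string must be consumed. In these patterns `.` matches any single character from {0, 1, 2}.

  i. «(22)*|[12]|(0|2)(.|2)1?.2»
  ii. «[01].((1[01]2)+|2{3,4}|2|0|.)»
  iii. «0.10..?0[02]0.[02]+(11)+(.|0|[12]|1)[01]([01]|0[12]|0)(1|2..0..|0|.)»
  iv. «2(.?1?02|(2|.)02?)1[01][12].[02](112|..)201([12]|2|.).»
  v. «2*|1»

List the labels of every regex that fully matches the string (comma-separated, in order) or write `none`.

ii

i → no match
ii → match
iii → no match — must start with `0`
iv → no match — must start with `2`
v → no match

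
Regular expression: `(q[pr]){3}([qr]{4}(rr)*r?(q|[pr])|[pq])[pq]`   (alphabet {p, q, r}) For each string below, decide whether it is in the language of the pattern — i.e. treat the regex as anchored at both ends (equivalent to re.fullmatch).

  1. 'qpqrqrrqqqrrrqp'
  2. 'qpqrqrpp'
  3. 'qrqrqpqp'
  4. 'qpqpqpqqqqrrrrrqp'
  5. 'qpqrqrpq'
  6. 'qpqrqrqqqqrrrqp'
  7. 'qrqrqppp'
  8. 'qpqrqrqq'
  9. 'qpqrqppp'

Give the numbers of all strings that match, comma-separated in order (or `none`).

1, 2, 3, 4, 5, 6, 7, 8, 9

1 → match
2 → match
3 → match
4 → match
5 → match
6 → match
7 → match
8 → match
9 → match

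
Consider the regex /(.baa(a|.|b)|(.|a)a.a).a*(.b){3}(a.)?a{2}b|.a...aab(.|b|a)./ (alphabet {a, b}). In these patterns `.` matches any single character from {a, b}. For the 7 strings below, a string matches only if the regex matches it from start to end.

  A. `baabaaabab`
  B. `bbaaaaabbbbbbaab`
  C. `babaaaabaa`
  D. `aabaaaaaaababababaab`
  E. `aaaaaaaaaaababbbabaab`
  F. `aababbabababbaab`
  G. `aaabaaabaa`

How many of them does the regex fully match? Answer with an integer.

A. `baabaaabab` → match
B → match
C. `babaaaabaa` → match
D → match
E → match
F → no match
G. `aaabaaabaa` → match
Total matched: 6

6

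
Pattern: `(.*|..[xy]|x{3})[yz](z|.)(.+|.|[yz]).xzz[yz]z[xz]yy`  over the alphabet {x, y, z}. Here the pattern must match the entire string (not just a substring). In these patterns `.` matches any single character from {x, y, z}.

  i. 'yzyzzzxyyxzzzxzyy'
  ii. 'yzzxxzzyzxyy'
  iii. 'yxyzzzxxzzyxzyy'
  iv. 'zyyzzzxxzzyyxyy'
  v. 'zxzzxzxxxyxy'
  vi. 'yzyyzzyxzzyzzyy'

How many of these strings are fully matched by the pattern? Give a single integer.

i → no match
ii → match
iii → no match
iv → no match
v → no match — must end with 'yy'
vi → match
Total matched: 2

2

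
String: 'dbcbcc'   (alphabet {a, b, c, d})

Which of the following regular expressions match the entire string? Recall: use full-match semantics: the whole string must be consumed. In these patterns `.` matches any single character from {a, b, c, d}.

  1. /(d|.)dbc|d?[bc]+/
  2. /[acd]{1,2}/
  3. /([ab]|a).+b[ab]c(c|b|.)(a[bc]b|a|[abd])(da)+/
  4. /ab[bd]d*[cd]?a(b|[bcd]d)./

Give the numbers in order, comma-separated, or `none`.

1

1 → match
2 → no match
3 → no match — must end with 'da'
4 → no match — must start with 'ab'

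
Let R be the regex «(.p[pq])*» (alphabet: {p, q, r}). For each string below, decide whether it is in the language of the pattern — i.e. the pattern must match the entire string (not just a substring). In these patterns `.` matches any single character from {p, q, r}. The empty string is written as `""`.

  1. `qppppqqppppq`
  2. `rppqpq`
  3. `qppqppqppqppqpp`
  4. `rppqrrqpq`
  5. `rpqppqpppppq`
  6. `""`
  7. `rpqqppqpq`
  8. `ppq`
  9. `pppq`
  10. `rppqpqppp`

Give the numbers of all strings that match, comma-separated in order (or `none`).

1 → match
2 → match
3 → match
4 → no match
5 → match
6 → match
7 → match
8 → match
9 → no match
10 → match

1, 2, 3, 5, 6, 7, 8, 10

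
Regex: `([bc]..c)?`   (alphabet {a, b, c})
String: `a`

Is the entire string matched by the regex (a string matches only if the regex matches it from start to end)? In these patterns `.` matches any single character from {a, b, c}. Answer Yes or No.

No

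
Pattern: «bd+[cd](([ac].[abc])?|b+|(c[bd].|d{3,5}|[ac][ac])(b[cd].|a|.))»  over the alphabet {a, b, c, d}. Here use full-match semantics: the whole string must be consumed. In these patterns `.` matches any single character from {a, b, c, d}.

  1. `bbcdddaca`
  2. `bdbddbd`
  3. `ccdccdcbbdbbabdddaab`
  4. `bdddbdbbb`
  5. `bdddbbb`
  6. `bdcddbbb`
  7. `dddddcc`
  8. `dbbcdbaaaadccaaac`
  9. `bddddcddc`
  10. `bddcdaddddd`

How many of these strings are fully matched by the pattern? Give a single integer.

2

1 → no match — must start with `bd`
2 → no match
3 → no match — must start with `bd`
4 → no match
5 → match
6 → no match
7 → no match — must start with `bd`
8 → no match — must start with `bd`
9 → match
10 → no match
Total matched: 2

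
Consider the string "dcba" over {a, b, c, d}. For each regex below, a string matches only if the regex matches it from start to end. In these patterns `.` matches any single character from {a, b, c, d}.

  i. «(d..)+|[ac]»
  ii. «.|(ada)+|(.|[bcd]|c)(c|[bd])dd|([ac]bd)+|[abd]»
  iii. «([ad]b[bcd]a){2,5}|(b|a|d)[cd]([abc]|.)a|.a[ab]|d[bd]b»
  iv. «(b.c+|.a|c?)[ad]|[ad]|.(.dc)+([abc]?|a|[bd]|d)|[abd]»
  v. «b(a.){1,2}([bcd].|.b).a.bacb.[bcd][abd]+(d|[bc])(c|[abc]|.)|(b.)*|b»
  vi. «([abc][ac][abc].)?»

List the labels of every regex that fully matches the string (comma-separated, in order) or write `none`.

iii

i → no match
ii → no match
iii → match
iv → no match
v → no match
vi → no match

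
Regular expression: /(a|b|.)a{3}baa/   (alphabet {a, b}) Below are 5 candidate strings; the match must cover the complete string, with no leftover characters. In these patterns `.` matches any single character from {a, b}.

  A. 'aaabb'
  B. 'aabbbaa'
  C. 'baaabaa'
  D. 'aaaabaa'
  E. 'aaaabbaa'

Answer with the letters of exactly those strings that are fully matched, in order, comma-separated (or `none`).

A. 'aaabb' → no match — must end with 'abaa'
B. 'aabbbaa' → no match — must end with 'abaa'
C. 'baaabaa' → match
D. 'aaaabaa' → match
E. 'aaaabbaa' → no match — must end with 'abaa'

C, D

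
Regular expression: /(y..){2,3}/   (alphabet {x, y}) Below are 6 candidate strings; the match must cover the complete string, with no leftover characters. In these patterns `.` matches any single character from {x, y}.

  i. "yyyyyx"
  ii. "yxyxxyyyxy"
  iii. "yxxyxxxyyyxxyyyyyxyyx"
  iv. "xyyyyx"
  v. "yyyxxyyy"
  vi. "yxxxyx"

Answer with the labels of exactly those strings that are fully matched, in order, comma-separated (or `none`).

i. "yyyyyx" → match
ii. "yxyxxyyyxy" → no match
iii → no match
iv. "xyyyyx" → no match — must start with "y"
v. "yyyxxyyy" → no match
vi. "yxxxyx" → no match

i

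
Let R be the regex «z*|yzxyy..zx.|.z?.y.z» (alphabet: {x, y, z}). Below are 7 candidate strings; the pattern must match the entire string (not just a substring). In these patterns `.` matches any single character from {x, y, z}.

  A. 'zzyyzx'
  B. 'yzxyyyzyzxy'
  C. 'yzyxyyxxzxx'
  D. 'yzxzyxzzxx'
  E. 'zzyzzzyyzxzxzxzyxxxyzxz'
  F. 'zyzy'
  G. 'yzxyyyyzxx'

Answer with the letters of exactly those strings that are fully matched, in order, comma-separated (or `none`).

A → no match
B → no match
C → no match
D → no match
E → no match
F → no match
G → match

G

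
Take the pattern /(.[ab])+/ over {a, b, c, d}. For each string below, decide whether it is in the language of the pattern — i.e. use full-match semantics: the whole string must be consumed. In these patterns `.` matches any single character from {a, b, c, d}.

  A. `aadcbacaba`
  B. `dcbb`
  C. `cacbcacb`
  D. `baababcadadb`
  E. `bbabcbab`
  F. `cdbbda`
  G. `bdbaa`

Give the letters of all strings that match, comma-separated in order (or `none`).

A → no match
B → no match
C → match
D → match
E → match
F → no match
G → no match

C, D, E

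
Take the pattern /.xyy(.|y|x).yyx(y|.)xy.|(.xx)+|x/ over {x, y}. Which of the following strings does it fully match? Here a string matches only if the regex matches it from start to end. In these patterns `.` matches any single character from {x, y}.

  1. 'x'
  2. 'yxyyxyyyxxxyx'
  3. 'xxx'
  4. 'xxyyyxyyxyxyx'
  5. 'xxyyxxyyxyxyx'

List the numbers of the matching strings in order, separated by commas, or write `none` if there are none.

1, 2, 3, 4, 5

1 → match
2 → match
3 → match
4 → match
5 → match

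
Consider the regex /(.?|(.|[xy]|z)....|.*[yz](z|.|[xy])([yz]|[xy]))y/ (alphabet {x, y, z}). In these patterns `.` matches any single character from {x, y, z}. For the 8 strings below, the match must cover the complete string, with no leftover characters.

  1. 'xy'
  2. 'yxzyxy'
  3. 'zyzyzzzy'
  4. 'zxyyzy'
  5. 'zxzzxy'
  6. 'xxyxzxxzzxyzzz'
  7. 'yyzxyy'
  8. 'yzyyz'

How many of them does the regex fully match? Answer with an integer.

6

1 → match
2 → match
3 → match
4 → match
5 → match
6 → no match — must end with 'y'
7 → match
8 → no match — must end with 'y'
Total matched: 6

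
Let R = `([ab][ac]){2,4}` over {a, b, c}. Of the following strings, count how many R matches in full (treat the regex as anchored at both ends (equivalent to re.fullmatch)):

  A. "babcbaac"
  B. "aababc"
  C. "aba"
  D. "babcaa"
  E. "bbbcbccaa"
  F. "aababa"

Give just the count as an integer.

A → match
B → match
C → no match
D → match
E → no match
F → match
Total matched: 4

4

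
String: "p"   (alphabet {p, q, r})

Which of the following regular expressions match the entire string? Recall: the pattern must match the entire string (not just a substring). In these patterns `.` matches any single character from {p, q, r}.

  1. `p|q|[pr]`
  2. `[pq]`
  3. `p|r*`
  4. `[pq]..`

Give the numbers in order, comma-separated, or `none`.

1 → match
2 → match
3 → match
4 → no match

1, 2, 3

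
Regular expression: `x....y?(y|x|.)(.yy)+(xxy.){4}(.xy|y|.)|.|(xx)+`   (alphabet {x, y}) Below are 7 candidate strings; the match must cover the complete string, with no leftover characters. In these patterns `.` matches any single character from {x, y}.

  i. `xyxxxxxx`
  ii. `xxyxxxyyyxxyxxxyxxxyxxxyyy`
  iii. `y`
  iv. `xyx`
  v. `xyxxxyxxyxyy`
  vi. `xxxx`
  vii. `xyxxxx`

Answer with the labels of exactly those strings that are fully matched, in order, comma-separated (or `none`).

ii, iii, vi

i → no match
ii → match
iii → match
iv → no match
v → no match
vi → match
vii → no match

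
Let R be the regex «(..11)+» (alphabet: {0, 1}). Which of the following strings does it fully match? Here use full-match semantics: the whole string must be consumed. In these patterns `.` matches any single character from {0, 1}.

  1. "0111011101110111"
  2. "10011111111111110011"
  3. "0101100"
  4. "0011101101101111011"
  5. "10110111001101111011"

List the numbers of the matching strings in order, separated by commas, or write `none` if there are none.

1, 5

1 → match
2 → no match
3 → no match — must end with "11"
4 → no match
5 → match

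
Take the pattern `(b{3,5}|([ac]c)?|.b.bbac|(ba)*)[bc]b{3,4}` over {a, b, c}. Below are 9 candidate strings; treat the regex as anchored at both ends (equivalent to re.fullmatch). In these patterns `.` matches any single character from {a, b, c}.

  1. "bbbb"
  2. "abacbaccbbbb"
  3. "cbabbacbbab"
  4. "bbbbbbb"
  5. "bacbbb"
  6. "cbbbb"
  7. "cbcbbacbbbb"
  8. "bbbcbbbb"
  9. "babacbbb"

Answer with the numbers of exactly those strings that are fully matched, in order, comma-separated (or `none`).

1, 4, 5, 6, 7, 8, 9

1 → match
2 → no match
3 → no match
4 → match
5 → match
6 → match
7 → match
8 → match
9 → match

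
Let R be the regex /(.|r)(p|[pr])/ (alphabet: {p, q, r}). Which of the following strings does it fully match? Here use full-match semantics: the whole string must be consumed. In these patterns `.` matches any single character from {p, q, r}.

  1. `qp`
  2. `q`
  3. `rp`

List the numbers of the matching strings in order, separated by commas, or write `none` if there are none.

1, 3

1 → match
2 → no match
3 → match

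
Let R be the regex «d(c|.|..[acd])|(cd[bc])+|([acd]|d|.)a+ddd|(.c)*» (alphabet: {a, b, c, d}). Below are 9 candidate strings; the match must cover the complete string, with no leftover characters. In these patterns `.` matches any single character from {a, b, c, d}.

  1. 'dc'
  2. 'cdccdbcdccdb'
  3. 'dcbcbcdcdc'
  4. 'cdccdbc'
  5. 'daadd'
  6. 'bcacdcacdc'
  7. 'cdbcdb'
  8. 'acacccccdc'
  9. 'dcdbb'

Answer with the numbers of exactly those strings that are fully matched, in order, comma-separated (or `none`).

1 → match
2 → match
3 → match
4 → no match
5 → no match
6 → match
7 → match
8 → match
9 → no match

1, 2, 3, 6, 7, 8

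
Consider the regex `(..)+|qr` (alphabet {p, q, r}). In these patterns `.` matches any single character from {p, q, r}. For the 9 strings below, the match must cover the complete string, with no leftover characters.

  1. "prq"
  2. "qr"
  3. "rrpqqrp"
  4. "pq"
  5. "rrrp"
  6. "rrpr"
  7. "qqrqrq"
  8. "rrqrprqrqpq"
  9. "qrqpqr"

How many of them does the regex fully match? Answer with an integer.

1. "prq" → no match
2. "qr" → match
3. "rrpqqrp" → no match
4. "pq" → match
5. "rrrp" → match
6. "rrpr" → match
7. "qqrqrq" → match
8. "rrqrprqrqpq" → no match
9. "qrqpqr" → match
Total matched: 6

6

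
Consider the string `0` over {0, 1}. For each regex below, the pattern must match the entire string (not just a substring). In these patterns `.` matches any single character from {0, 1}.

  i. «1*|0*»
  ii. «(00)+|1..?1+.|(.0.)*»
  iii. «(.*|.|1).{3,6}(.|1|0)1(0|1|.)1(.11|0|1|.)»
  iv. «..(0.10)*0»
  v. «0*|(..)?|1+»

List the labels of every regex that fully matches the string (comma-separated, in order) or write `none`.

i → match
ii → no match
iii → no match
iv → no match
v → match

i, v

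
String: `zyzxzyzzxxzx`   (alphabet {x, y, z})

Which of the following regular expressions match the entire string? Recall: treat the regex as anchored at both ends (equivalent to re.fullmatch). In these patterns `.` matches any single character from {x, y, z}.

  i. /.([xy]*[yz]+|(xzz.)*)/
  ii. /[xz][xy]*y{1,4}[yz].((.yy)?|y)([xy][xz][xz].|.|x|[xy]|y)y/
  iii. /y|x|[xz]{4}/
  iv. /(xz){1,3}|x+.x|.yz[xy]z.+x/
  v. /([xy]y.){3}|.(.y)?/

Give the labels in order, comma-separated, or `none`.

iv

i → no match
ii → no match — must end with `y`
iii → no match
iv → match
v → no match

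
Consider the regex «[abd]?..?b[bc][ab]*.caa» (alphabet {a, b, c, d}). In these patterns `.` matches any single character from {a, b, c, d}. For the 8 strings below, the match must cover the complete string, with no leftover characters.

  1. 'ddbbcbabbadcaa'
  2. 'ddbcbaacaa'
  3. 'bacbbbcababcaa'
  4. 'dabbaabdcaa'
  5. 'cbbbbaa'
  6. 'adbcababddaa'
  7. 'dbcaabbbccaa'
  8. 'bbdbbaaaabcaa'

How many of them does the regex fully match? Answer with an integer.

5

1 → match
2. 'ddbcbaacaa' → match
3 → no match
4. 'dabbaabdcaa' → match
5. 'cbbbbaa' → no match — must end with 'caa'
6. 'adbcababddaa' → no match — must end with 'caa'
7. 'dbcaabbbccaa' → match
8 → match
Total matched: 5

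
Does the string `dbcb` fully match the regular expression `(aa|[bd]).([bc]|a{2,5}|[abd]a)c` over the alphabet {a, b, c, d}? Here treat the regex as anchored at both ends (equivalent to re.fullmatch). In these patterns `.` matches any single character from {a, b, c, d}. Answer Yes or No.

Every match must end with `c`, but `dbcb` does not.

No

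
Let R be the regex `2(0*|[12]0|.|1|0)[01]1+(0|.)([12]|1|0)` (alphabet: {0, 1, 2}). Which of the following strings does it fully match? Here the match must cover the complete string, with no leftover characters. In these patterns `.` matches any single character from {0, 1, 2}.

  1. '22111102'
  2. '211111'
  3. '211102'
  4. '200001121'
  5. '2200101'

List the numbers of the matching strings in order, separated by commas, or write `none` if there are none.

1, 2, 3, 4, 5

1 → match
2 → match
3 → match
4 → match
5 → match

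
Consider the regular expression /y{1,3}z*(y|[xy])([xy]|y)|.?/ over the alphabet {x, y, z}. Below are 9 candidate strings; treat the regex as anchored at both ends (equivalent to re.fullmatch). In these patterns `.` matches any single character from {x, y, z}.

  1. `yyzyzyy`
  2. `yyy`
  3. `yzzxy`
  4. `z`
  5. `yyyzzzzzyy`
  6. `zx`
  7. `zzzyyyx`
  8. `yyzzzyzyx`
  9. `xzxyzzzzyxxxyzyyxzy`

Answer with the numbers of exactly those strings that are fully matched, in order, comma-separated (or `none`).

1 → no match
2 → match
3 → match
4 → match
5 → match
6 → no match
7 → no match
8 → no match
9 → no match

2, 3, 4, 5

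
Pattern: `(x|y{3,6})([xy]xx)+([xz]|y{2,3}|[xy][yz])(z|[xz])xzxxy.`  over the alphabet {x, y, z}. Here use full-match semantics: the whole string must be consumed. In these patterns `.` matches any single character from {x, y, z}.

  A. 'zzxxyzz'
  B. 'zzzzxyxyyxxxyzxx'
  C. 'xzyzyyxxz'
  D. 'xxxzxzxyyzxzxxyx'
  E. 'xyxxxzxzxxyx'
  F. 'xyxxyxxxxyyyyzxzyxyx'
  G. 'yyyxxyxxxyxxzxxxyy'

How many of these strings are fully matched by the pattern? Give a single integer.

1

A → no match
B → no match
C → no match
D → no match
E → match
F → no match
G → no match
Total matched: 1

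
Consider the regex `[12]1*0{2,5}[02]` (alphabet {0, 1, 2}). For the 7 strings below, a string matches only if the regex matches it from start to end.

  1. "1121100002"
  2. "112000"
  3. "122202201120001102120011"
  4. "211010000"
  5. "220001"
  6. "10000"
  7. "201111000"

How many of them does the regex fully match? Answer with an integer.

1

1. "1121100002" → no match
2. "112000" → no match
3 → no match
4. "211010000" → no match
5. "220001" → no match
6. "10000" → match
7. "201111000" → no match
Total matched: 1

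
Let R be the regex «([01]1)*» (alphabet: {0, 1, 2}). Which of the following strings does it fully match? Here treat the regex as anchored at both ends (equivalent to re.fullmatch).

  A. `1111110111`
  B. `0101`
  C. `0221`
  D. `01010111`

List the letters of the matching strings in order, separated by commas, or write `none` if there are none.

A. `1111110111` → match
B. `0101` → match
C. `0221` → no match
D. `01010111` → match

A, B, D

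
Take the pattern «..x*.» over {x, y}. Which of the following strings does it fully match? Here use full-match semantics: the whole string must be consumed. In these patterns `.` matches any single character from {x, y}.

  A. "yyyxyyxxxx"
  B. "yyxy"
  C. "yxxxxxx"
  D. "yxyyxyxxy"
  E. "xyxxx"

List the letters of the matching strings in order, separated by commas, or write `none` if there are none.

A → no match
B → match
C → match
D → no match
E → match

B, C, E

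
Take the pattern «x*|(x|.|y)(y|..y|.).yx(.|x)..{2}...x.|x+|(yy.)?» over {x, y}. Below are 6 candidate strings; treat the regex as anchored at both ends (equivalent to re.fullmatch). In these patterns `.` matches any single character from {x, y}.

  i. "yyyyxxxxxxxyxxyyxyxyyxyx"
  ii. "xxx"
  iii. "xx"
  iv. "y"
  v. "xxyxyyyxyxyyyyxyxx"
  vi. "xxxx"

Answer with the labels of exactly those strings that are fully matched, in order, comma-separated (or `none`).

i → no match
ii. "xxx" → match
iii. "xx" → match
iv. "y" → no match
v → no match
vi. "xxxx" → match

ii, iii, vi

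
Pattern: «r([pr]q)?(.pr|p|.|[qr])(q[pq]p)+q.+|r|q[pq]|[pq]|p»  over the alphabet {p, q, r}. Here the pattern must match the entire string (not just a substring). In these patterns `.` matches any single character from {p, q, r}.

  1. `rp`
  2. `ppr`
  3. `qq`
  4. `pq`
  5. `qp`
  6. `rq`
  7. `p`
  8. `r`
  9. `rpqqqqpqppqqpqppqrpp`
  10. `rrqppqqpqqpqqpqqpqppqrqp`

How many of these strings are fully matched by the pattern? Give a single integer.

1 → no match
2 → no match
3 → match
4 → no match
5 → match
6 → no match
7 → match
8 → match
9 → match
10 → match
Total matched: 6

6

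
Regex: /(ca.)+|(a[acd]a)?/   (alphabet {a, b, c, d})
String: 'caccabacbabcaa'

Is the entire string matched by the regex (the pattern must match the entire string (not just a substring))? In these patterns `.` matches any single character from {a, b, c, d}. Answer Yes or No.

No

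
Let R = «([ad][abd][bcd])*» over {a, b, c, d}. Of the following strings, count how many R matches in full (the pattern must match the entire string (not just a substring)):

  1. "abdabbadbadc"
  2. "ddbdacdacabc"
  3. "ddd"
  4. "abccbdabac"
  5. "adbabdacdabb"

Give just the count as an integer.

1. "abdabbadbadc" → match
2. "ddbdacdacabc" → match
3. "ddd" → match
4. "abccbdabac" → no match
5. "adbabdacdabb" → no match
Total matched: 3

3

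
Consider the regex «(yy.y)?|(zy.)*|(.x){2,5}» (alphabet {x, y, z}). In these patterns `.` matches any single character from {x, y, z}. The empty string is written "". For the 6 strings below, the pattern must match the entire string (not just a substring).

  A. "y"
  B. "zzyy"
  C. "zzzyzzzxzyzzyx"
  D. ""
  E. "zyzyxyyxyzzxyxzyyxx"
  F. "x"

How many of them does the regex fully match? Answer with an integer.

1

A. "y" → no match
B. "zzyy" → no match
C → no match
D. "" → match
E → no match
F. "x" → no match
Total matched: 1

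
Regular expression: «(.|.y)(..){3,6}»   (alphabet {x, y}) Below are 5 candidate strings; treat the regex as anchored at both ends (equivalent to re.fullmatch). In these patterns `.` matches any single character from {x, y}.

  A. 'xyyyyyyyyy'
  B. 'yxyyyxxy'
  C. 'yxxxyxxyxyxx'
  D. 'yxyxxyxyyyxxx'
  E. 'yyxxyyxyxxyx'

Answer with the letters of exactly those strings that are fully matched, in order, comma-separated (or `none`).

A, D, E

A → match
B → no match
C → no match
D → match
E → match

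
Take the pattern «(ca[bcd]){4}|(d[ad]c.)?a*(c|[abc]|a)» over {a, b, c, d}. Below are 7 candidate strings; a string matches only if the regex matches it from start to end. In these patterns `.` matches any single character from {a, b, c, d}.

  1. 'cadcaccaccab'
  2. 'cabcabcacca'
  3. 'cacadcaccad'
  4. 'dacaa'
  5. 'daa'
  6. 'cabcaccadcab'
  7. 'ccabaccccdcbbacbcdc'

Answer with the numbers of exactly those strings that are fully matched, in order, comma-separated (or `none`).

1, 4, 6

1 → match
2 → no match
3 → no match
4 → match
5 → no match
6 → match
7 → no match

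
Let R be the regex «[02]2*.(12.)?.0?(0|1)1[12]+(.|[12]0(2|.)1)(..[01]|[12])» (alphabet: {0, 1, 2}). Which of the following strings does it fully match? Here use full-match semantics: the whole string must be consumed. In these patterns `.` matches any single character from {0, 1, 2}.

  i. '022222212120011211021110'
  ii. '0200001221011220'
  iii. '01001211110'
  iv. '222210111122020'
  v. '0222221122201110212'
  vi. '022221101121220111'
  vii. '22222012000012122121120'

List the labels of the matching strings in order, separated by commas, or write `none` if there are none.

i → match
ii → match
iii → match
iv → match
v → match
vi → match
vii → match

i, ii, iii, iv, v, vi, vii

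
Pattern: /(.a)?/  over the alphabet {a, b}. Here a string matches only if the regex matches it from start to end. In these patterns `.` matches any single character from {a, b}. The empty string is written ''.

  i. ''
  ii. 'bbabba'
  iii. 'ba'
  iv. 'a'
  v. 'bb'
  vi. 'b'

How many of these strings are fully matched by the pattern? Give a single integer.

i → match
ii → no match
iii → match
iv → no match
v → no match
vi → no match
Total matched: 2

2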